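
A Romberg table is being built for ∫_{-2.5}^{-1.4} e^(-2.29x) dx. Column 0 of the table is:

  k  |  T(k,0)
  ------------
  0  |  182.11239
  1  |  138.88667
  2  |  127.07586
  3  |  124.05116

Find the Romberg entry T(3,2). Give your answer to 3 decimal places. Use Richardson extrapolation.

123.037

Richardson extrapolation on the trapezoidal column (denominator 4−1=3):
T(2,1) = 127.07586 + (127.07586 − 138.88667)/3 = 123.13892
T(3,1) = 124.05116 + (124.05116 − 127.07586)/3 = 123.04293
T(3,2) = (16·123.04293 − 123.13892) / 15 = 123.03653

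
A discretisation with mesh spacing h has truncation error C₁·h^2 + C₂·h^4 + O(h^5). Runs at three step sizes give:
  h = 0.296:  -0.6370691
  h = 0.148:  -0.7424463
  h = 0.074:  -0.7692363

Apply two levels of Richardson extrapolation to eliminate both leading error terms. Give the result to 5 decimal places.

-0.77821

First eliminate the h^2 term (factor 2^2 = 4):
  B₁ = (4·(-0.7424463) − (-0.6370691))/3 = -0.7775720
  B₂ = (4·(-0.7692363) − (-0.7424463))/3 = -0.7781663
Then eliminate the h^4 term (factor 2^4 = 16):
  (16·(-0.7781663) − (-0.7775720))/15 = -0.7782059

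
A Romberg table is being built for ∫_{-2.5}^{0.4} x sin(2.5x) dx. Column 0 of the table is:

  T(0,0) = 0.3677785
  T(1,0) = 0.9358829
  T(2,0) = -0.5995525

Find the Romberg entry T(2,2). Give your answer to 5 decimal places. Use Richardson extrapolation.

Richardson extrapolation on the trapezoidal column (denominator 4−1=3):
T(1,1) = (4·0.9358829 − 0.3677785) / 3 = 1.1252510
T(2,1) = -0.5995525 + (-0.5995525 − 0.9358829)/3 = -1.1113643
T(2,2) = -1.1113643 + (-1.1113643 − 1.1252510)/15 = -1.2604720

-1.26047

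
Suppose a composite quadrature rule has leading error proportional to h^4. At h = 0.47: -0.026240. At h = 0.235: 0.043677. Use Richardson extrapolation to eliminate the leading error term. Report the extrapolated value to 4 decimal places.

0.0483

Extrapolated value = (16·A(h/2) − A(h)) / (16 − 1)
= (16·0.043677 − (-0.026240)) / 15
= 0.725072 / 15 = 0.048338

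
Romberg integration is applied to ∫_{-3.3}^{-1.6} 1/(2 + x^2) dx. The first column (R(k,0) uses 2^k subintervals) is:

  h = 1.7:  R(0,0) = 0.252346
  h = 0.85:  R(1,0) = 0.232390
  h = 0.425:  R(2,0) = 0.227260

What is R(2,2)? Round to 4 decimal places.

0.2255

Richardson extrapolation on the trapezoidal column (denominator 4−1=3):
R(1,1) = 0.232390 + (0.232390 − 0.252346)/3 = 0.225738
R(2,1) = (4·0.227260 − 0.232390) / 3 = 0.225550
R(2,2) = (16·0.225550 − 0.225738) / 15 = 0.225537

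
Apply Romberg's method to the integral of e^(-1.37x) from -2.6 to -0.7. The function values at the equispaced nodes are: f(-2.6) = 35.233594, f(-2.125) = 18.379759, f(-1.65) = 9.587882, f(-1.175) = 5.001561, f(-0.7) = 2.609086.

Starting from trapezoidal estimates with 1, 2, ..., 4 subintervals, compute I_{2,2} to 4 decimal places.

I_{0,0} (trapezoid, 1 panel, h=1.9000): 35.950546
I_{1,0} (trapezoid, 2 panels, h=0.9500): 27.083761
I_{2,0} (trapezoid, 4 panels, h=0.4750): 24.648007
I_{1,1} = 27.083761 + (27.083761 − 35.950546)/3 = 24.128166
I_{2,1} = 24.648007 + (24.648007 − 27.083761)/3 = 23.836089
I_{2,2} = 23.836089 + (23.836089 − 24.128166)/15 = 23.816617

23.8166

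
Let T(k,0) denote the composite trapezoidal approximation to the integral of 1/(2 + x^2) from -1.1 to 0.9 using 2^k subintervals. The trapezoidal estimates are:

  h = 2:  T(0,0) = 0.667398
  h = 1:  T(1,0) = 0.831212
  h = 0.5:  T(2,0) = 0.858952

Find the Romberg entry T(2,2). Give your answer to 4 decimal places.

Richardson extrapolation on the trapezoidal column (denominator 4−1=3):
T(1,1) = 0.831212 + (0.831212 − 0.667398)/3 = 0.885817
T(2,1) = (4·0.858952 − 0.831212) / 3 = 0.868199
T(2,2) = (16·0.868199 − 0.885817) / 15 = 0.867024

0.8670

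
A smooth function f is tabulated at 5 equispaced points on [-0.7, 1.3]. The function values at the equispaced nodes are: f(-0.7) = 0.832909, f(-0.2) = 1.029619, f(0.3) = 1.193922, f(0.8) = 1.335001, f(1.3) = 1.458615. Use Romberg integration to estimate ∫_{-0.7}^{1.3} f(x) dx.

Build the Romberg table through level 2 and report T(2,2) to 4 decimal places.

2.3563

T(0,0) (trapezoid, 1 panel, h=2.0000): 2.291524
T(1,0) (trapezoid, 2 panels, h=1.0000): 2.339684
T(2,0) (trapezoid, 4 panels, h=0.5000): 2.352152
T(1,1) = 2.339684 + (2.339684 − 2.291524)/3 = 2.355737
T(2,1) = 2.352152 + (2.352152 − 2.339684)/3 = 2.356308
T(2,2) = 2.356308 + (2.356308 − 2.355737)/15 = 2.356346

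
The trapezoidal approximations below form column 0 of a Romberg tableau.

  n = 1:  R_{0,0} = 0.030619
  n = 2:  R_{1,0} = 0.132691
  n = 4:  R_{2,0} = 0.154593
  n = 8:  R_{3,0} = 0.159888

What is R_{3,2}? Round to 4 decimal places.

0.1616

R_{2,1} = (4·0.154593 − 0.132691) / 3 = 0.161894
R_{3,1} = 0.159888 + (0.159888 − 0.154593)/3 = 0.161653
R_{3,2} = 0.161653 + (0.161653 − 0.161894)/15 = 0.161637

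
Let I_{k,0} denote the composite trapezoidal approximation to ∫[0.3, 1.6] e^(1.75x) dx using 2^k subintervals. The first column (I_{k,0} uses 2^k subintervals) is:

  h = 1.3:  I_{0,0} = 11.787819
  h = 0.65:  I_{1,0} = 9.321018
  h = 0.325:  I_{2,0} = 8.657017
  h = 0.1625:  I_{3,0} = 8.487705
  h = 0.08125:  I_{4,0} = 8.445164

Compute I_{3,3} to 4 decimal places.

I_{1,1} = (4·9.321018 − 11.787819) / 3 = 8.498751
I_{2,1} = 8.657017 + (8.657017 − 9.321018)/3 = 8.435683
I_{3,1} = 8.487705 + (8.487705 − 8.657017)/3 = 8.431268
I_{2,2} = (16·8.435683 − 8.498751) / 15 = 8.431478
I_{3,2} = (16·8.431268 − 8.435683) / 15 = 8.430974
I_{3,3} = 8.430974 + (8.430974 − 8.431478)/63 = 8.430966

8.4310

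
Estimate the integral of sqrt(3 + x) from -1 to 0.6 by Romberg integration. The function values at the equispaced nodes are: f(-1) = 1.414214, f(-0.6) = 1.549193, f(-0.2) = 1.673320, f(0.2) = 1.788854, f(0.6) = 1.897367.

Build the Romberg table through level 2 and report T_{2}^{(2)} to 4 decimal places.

2.6681

T_{0}^{(0)} (trapezoid, 1 panel, h=1.6000): 2.649265
T_{1}^{(0)} (trapezoid, 2 panels, h=0.8000): 2.663288
T_{2}^{(0)} (trapezoid, 4 panels, h=0.4000): 2.666863
T_{1}^{(1)} = 2.663288 + (2.663288 − 2.649265)/3 = 2.667962
T_{2}^{(1)} = 2.666863 + (2.666863 − 2.663288)/3 = 2.668055
T_{2}^{(2)} = 2.668055 + (2.668055 − 2.667962)/15 = 2.668061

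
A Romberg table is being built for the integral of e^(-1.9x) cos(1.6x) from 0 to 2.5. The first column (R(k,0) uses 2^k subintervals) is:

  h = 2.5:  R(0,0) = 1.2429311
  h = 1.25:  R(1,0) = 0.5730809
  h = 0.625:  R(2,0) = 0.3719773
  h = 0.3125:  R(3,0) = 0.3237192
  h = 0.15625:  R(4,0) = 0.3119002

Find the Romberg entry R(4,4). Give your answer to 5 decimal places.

R(1,1) = (4·0.5730809 − 1.2429311) / 3 = 0.3497975
R(2,1) = (4·0.3719773 − 0.5730809) / 3 = 0.3049428
R(3,1) = 0.3237192 + (0.3237192 − 0.3719773)/3 = 0.3076332
R(4,1) = (4·0.3119002 − 0.3237192) / 3 = 0.3079605
R(2,2) = (16·0.3049428 − 0.3497975) / 15 = 0.3019525
R(3,2) = 0.3076332 + (0.3076332 − 0.3049428)/15 = 0.3078126
R(4,2) = 0.3079605 + (0.3079605 − 0.3076332)/15 = 0.3079823
R(3,3) = 0.3078126 + (0.3078126 − 0.3019525)/63 = 0.3079056
R(4,3) = (64·0.3079823 − 0.3078126) / 63 = 0.3079850
R(4,4) = (256·0.3079850 − 0.3079056) / 255 = 0.3079853

0.30799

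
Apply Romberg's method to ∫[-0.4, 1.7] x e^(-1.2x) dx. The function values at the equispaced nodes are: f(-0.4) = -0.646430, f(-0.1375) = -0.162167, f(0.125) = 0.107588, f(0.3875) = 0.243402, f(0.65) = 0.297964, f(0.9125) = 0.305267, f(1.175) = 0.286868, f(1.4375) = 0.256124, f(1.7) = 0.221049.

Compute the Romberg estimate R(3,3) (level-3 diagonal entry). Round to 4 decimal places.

R(0,0) (trapezoid, 1 panel, h=2.1000): -0.446650
R(1,0) (trapezoid, 2 panels, h=1.0500): 0.089537
R(2,0) (trapezoid, 4 panels, h=0.5250): 0.251858
R(3,0) (trapezoid, 8 panels, h=0.2625): 0.294618
R(1,1) = 0.089537 + (0.089537 − (-0.446650))/3 = 0.268266
R(2,1) = 0.251858 + (0.251858 − 0.089537)/3 = 0.305965
R(3,1) = 0.294618 + (0.294618 − 0.251858)/3 = 0.308871
R(2,2) = 0.305965 + (0.305965 − 0.268266)/15 = 0.308478
R(3,2) = 0.308871 + (0.308871 − 0.305965)/15 = 0.309065
R(3,3) = 0.309065 + (0.309065 − 0.308478)/63 = 0.309074

0.3091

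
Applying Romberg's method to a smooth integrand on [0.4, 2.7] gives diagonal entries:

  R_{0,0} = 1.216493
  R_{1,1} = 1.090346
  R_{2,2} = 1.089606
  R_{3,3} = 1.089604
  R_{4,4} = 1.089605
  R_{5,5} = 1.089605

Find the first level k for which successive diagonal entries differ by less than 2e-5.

|R_{1,1} − R_{0,0}| = 0.126147 ≥ 2e-5
|R_{2,2} − R_{1,1}| = 0.000740 ≥ 2e-5
|R_{3,3} − R_{2,2}| = 0.000002 < 2e-5

k = 3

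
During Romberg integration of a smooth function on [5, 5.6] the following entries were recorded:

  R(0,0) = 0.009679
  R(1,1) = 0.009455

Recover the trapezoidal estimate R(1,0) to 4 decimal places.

0.0095

From R(1,1) = (4·R(1,0) − R(0,0))/3, solve for R(1,0):
4·R(1,0) = 3·0.009455 + 0.009679 = 0.038044
R(1,0) = 0.009511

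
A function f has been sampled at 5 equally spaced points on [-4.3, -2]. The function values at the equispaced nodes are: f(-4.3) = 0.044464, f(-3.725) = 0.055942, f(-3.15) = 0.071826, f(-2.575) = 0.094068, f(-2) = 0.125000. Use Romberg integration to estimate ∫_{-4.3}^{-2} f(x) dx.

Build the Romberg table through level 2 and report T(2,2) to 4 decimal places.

0.1750

T(0,0) (trapezoid, 1 panel, h=2.3000): 0.194884
T(1,0) (trapezoid, 2 panels, h=1.1500): 0.180042
T(2,0) (trapezoid, 4 panels, h=0.5750): 0.176277
T(1,1) = 0.180042 + (0.180042 − 0.194884)/3 = 0.175095
T(2,1) = 0.176277 + (0.176277 − 0.180042)/3 = 0.175022
T(2,2) = 0.175022 + (0.175022 − 0.175095)/15 = 0.175017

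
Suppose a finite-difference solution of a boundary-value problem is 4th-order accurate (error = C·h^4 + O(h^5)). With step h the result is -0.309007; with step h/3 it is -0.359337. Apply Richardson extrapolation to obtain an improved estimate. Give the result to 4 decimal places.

The leading error scales as h^4; refining by a factor of 3 reduces it by 3^4 = 81.
Extrapolated value = (81·A(h/3) − A(h)) / (81 − 1)
= (81·(-0.359337) − (-0.309007)) / 80
= -28.797290 / 80 = -0.359966

-0.3600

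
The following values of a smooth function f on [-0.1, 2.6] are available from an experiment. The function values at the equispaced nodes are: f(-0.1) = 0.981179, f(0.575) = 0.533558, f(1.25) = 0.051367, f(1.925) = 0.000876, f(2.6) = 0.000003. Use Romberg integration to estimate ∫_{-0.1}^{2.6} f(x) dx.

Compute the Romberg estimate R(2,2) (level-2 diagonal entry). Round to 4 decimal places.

R(0,0) (trapezoid, 1 panel, h=2.7000): 1.324596
R(1,0) (trapezoid, 2 panels, h=1.3500): 0.731643
R(2,0) (trapezoid, 4 panels, h=0.6750): 0.726565
R(1,1) = 0.731643 + (0.731643 − 1.324596)/3 = 0.533992
R(2,1) = 0.726565 + (0.726565 − 0.731643)/3 = 0.724872
R(2,2) = 0.724872 + (0.724872 − 0.533992)/15 = 0.737597

0.7376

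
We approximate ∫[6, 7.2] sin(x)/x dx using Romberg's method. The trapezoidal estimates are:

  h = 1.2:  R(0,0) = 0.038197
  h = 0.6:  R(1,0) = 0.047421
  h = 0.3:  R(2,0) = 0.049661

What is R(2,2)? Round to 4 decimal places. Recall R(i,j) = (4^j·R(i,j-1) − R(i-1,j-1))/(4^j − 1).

Richardson extrapolation on the trapezoidal column (denominator 4−1=3):
R(1,1) = 0.047421 + (0.047421 − 0.038197)/3 = 0.050496
R(2,1) = 0.049661 + (0.049661 − 0.047421)/3 = 0.050408
R(2,2) = 0.050408 + (0.050408 − 0.050496)/15 = 0.050402

0.0504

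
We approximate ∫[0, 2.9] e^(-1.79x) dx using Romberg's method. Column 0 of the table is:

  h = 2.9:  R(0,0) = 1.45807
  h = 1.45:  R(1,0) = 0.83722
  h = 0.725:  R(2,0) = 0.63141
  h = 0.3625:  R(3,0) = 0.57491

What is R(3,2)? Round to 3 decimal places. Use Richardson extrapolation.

0.556

R(2,1) = 0.63141 + (0.63141 − 0.83722)/3 = 0.56281
R(3,1) = 0.57491 + (0.57491 − 0.63141)/3 = 0.55608
R(3,2) = (16·0.55608 − 0.56281) / 15 = 0.55563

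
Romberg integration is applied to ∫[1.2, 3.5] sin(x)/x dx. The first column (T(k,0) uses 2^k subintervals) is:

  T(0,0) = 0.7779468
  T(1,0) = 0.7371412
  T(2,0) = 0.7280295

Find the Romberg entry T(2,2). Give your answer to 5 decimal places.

Richardson extrapolation on the trapezoidal column (denominator 4−1=3):
T(1,1) = (4·0.7371412 − 0.7779468) / 3 = 0.7235393
T(2,1) = 0.7280295 + (0.7280295 − 0.7371412)/3 = 0.7249923
T(2,2) = (16·0.7249923 − 0.7235393) / 15 = 0.7250892

0.72509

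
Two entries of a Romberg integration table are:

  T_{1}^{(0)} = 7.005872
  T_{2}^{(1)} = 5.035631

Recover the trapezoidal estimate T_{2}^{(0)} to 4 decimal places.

5.5282

From T_{2}^{(1)} = (4·T_{2}^{(0)} − T_{1}^{(0)})/3, solve for T_{2}^{(0)}:
4·T_{2}^{(0)} = 3·5.035631 + 7.005872 = 22.112765
T_{2}^{(0)} = 5.528191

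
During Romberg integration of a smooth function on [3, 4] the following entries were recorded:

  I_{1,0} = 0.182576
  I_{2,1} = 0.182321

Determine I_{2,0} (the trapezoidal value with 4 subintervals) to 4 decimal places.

From I_{2,1} = (4·I_{2,0} − I_{1,0})/3, solve for I_{2,0}:
4·I_{2,0} = 3·0.182321 + 0.182576 = 0.729539
I_{2,0} = 0.182385

0.1824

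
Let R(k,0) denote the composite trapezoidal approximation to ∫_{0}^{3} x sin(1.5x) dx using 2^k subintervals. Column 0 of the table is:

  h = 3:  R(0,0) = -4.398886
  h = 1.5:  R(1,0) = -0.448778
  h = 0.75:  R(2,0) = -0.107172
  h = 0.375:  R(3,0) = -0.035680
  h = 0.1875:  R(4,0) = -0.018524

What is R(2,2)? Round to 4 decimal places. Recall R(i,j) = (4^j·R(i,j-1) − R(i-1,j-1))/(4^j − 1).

-0.0507

Richardson extrapolation on the trapezoidal column (denominator 4−1=3):
R(1,1) = -0.448778 + (-0.448778 − (-4.398886))/3 = 0.867925
R(2,1) = -0.107172 + (-0.107172 − (-0.448778))/3 = 0.006697
R(2,2) = 0.006697 + (0.006697 − 0.867925)/15 = -0.050718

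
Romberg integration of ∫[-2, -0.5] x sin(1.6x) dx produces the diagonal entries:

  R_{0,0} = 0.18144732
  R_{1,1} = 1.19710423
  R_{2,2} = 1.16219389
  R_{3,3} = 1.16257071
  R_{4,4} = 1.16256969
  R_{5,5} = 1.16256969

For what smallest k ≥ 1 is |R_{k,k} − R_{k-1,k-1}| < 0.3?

|R_{1,1} − R_{0,0}| = 1.01565691 ≥ 0.3
|R_{2,2} − R_{1,1}| = 0.03491034 < 0.3

k = 2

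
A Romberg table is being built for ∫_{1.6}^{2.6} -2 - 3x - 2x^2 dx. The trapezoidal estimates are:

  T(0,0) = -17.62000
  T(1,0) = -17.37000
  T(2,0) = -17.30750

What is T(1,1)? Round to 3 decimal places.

-17.287

T(1,1) = (4·(-17.37000) − (-17.62000)) / 3 = -17.28667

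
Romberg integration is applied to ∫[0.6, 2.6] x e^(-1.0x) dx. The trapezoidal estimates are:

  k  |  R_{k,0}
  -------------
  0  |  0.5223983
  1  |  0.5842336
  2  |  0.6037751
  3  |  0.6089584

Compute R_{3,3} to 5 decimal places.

R_{1,1} = (4·0.5842336 − 0.5223983) / 3 = 0.6048454
R_{2,1} = (4·0.6037751 − 0.5842336) / 3 = 0.6102889
R_{3,1} = (4·0.6089584 − 0.6037751) / 3 = 0.6106862
R_{2,2} = (16·0.6102889 − 0.6048454) / 15 = 0.6106518
R_{3,2} = (16·0.6106862 − 0.6102889) / 15 = 0.6107127
R_{3,3} = (64·0.6107127 − 0.6106518) / 63 = 0.6107137

0.61071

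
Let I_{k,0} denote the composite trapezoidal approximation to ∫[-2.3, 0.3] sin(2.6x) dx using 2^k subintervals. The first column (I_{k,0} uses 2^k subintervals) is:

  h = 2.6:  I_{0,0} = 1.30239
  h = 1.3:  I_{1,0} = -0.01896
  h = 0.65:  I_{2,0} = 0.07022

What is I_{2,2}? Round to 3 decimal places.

0.137

Richardson extrapolation on the trapezoidal column (denominator 4−1=3):
I_{1,1} = (4·(-0.01896) − 1.30239) / 3 = -0.45941
I_{2,1} = (4·0.07022 − (-0.01896)) / 3 = 0.09995
I_{2,2} = 0.09995 + (0.09995 − (-0.45941))/15 = 0.13724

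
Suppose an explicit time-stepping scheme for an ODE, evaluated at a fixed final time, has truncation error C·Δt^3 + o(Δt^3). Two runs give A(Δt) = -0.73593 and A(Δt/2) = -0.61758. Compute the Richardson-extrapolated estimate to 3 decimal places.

-0.601

The leading error scales as Δt^3; refining by a factor of 2 reduces it by 2^3 = 8.
Extrapolated value = (8·A(Δt/2) − A(Δt)) / (8 − 1)
= (8·(-0.61758) − (-0.73593)) / 7
= -4.20471 / 7 = -0.60067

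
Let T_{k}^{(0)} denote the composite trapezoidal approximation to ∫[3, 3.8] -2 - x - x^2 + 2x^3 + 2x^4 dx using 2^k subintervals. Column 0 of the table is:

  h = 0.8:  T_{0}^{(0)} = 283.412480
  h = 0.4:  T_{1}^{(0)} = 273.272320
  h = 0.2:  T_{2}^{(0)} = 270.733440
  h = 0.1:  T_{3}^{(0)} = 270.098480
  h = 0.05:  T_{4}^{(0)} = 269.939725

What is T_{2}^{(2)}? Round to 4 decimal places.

Richardson extrapolation on the trapezoidal column (denominator 4−1=3):
T_{1}^{(1)} = (4·273.272320 − 283.412480) / 3 = 269.892267
T_{2}^{(1)} = (4·270.733440 − 273.272320) / 3 = 269.887147
T_{2}^{(2)} = (16·269.887147 − 269.892267) / 15 = 269.886806
(Column j=1 coincides with Simpson's rule on the same nodes.)

269.8868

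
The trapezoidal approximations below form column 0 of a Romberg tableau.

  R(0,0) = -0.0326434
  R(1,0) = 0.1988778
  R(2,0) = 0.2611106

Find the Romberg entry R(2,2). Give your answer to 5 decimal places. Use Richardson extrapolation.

R(1,1) = 0.1988778 + (0.1988778 − (-0.0326434))/3 = 0.2760515
R(2,1) = (4·0.2611106 − 0.1988778) / 3 = 0.2818549
R(2,2) = 0.2818549 + (0.2818549 − 0.2760515)/15 = 0.2822418
(Column j=1 coincides with Simpson's rule on the same nodes.)

0.28224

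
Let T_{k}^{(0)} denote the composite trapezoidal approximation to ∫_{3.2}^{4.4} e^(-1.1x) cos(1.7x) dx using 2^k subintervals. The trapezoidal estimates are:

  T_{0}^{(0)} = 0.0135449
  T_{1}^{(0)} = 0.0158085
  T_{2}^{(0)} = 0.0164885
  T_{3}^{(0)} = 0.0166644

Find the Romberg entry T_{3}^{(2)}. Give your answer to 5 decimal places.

Richardson extrapolation on the trapezoidal column (denominator 4−1=3):
T_{2}^{(1)} = 0.0164885 + (0.0164885 − 0.0158085)/3 = 0.0167152
T_{3}^{(1)} = 0.0166644 + (0.0166644 − 0.0164885)/3 = 0.0167230
T_{3}^{(2)} = 0.0167230 + (0.0167230 − 0.0167152)/15 = 0.0167235

0.01672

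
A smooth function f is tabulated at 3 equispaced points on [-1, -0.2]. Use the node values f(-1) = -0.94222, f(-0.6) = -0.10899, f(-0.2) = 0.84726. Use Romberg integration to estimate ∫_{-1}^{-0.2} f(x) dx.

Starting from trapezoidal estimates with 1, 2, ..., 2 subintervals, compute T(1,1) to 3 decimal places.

T(0,0) (trapezoid, 1 panel, h=0.8000): -0.03798
T(1,0) (trapezoid, 2 panels, h=0.4000): -0.06259
T(1,1) = -0.06259 + (-0.06259 − (-0.03798))/3 = -0.07079

-0.071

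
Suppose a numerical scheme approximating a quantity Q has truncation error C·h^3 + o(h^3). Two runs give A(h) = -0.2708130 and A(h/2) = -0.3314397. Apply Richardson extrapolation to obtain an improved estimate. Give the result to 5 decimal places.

-0.34010

Extrapolated value = (8·A(h/2) − A(h)) / (8 − 1)
= (8·(-0.3314397) − (-0.2708130)) / 7
= -2.3807046 / 7 = -0.3401007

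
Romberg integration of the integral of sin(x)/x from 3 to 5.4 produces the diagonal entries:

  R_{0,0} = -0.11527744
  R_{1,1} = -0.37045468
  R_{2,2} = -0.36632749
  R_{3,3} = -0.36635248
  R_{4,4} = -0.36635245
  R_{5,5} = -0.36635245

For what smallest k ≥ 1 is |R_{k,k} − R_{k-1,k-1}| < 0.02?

k = 2

|R_{1,1} − R_{0,0}| = 0.25517724 ≥ 0.02
|R_{2,2} − R_{1,1}| = 0.00412719 < 0.02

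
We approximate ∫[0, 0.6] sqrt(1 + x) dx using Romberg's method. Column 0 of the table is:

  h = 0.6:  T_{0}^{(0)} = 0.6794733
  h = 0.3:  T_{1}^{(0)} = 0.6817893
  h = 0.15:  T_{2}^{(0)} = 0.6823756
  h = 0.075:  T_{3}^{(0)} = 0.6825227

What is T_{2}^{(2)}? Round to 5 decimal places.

T_{1}^{(1)} = (4·0.6817893 − 0.6794733) / 3 = 0.6825613
T_{2}^{(1)} = 0.6823756 + (0.6823756 − 0.6817893)/3 = 0.6825710
T_{2}^{(2)} = (16·0.6825710 − 0.6825613) / 15 = 0.6825716

0.68257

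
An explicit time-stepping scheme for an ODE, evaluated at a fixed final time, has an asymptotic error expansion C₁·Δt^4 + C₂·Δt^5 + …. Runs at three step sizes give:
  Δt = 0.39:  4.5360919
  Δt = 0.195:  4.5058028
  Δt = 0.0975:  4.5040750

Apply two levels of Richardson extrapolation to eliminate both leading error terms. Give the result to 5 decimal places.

First eliminate the Δt^4 term (factor 2^4 = 16):
  B₁ = (16·4.5058028 − 4.5360919)/15 = 4.5037835
  B₂ = (16·4.5040750 − 4.5058028)/15 = 4.5039598
Then eliminate the Δt^5 term (factor 2^5 = 32):
  (32·4.5039598 − 4.5037835)/31 = 4.5039655

4.50397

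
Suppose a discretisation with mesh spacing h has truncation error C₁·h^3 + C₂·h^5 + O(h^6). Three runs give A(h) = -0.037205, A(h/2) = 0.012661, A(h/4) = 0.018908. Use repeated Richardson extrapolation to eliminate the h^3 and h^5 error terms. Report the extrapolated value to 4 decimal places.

First eliminate the h^3 term (factor 2^3 = 8):
  B₁ = (8·0.012661 − (-0.037205))/7 = 0.019785
  B₂ = (8·0.018908 − 0.012661)/7 = 0.019800
Then eliminate the h^5 term (factor 2^5 = 32):
  (32·0.019800 − 0.019785)/31 = 0.019800

0.0198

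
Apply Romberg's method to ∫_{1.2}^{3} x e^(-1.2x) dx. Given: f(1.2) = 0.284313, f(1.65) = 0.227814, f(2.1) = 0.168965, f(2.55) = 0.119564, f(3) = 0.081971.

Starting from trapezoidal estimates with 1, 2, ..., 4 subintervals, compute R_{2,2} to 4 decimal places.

0.3142

R_{0,0} (trapezoid, 1 panel, h=1.8000): 0.329656
R_{1,0} (trapezoid, 2 panels, h=0.9000): 0.316896
R_{2,0} (trapezoid, 4 panels, h=0.4500): 0.314768
R_{1,1} = 0.316896 + (0.316896 − 0.329656)/3 = 0.312643
R_{2,1} = 0.314768 + (0.314768 − 0.316896)/3 = 0.314059
R_{2,2} = 0.314059 + (0.314059 − 0.312643)/15 = 0.314153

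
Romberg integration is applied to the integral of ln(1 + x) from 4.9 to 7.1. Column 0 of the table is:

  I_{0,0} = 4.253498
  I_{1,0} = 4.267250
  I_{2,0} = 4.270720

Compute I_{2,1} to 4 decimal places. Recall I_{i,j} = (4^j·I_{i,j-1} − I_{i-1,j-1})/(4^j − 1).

I_{2,1} = (4·4.270720 − 4.267250) / 3 = 4.271877

4.2719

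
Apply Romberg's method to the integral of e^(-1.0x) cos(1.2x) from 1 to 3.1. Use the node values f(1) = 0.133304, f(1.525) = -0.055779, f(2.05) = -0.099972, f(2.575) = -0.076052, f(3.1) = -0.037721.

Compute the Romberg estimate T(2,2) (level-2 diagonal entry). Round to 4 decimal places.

-0.1108

T(0,0) (trapezoid, 1 panel, h=2.1000): 0.100362
T(1,0) (trapezoid, 2 panels, h=1.0500): -0.054790
T(2,0) (trapezoid, 4 panels, h=0.5250): -0.096606
T(1,1) = -0.054790 + (-0.054790 − 0.100362)/3 = -0.106507
T(2,1) = -0.096606 + (-0.096606 − (-0.054790))/3 = -0.110545
T(2,2) = -0.110545 + (-0.110545 − (-0.106507))/15 = -0.110814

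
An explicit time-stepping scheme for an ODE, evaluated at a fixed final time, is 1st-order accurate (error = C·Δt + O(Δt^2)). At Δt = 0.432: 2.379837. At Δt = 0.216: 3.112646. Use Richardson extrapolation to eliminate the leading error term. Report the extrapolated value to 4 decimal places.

The leading error scales as Δt; refining by a factor of 2 reduces it by 2^1 = 2.
Extrapolated value = (2·A(Δt/2) − A(Δt)) / (2 − 1)
= (2·3.112646 − 2.379837) / 1
= 3.845455 / 1 = 3.845455

3.8455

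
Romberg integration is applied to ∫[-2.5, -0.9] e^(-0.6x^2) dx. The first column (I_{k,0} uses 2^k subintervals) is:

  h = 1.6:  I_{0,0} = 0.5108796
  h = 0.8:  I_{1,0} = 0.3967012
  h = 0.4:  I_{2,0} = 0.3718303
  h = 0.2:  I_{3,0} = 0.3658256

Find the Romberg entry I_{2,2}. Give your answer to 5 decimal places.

0.36387

Richardson extrapolation on the trapezoidal column (denominator 4−1=3):
I_{1,1} = (4·0.3967012 − 0.5108796) / 3 = 0.3586417
I_{2,1} = 0.3718303 + (0.3718303 − 0.3967012)/3 = 0.3635400
I_{2,2} = 0.3635400 + (0.3635400 − 0.3586417)/15 = 0.3638666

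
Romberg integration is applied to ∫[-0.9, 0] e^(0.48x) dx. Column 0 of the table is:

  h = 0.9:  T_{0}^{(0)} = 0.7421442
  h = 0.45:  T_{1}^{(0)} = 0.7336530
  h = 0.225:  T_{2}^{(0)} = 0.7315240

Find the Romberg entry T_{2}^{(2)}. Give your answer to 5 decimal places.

0.73081

Richardson extrapolation on the trapezoidal column (denominator 4−1=3):
T_{1}^{(1)} = (4·0.7336530 − 0.7421442) / 3 = 0.7308226
T_{2}^{(1)} = 0.7315240 + (0.7315240 − 0.7336530)/3 = 0.7308143
T_{2}^{(2)} = 0.7308143 + (0.7308143 − 0.7308226)/15 = 0.7308137
(Column j=1 coincides with Simpson's rule on the same nodes.)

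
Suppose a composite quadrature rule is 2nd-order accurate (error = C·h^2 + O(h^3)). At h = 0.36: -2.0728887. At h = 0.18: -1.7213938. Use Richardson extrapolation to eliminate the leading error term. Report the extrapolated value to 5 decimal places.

-1.60423

The leading error scales as h^2; refining by a factor of 2 reduces it by 2^2 = 4.
Extrapolated value = (4·A(h/2) − A(h)) / (4 − 1)
= (4·(-1.7213938) − (-2.0728887)) / 3
= -4.8126865 / 3 = -1.6042288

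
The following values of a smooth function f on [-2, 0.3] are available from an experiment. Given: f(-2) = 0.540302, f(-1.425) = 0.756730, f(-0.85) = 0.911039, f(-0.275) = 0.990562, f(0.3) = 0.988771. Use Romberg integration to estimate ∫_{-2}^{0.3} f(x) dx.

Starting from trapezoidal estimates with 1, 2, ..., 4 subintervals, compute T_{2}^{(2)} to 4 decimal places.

1.9818

T_{0}^{(0)} (trapezoid, 1 panel, h=2.3000): 1.758434
T_{1}^{(0)} (trapezoid, 2 panels, h=1.1500): 1.926912
T_{2}^{(0)} (trapezoid, 4 panels, h=0.5750): 1.968149
T_{1}^{(1)} = 1.926912 + (1.926912 − 1.758434)/3 = 1.983071
T_{2}^{(1)} = 1.968149 + (1.968149 − 1.926912)/3 = 1.981895
T_{2}^{(2)} = 1.981895 + (1.981895 − 1.983071)/15 = 1.981817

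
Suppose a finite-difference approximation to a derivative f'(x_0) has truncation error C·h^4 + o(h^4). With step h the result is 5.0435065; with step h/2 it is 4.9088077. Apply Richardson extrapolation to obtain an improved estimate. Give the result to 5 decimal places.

Extrapolated value = (16·A(h/2) − A(h)) / (16 − 1)
= (16·4.9088077 − 5.0435065) / 15
= 73.4974167 / 15 = 4.8998278

4.89983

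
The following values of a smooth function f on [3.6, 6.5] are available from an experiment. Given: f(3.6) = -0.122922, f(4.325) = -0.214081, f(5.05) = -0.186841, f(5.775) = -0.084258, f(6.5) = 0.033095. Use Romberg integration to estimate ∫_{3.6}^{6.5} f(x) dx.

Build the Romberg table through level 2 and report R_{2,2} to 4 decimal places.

-0.4001

R_{0,0} (trapezoid, 1 panel, h=2.9000): -0.130249
R_{1,0} (trapezoid, 2 panels, h=1.4500): -0.336044
R_{2,0} (trapezoid, 4 panels, h=0.7250): -0.384318
R_{1,1} = -0.336044 + (-0.336044 − (-0.130249))/3 = -0.404642
R_{2,1} = -0.384318 + (-0.384318 − (-0.336044))/3 = -0.400409
R_{2,2} = -0.400409 + (-0.400409 − (-0.404642))/15 = -0.400127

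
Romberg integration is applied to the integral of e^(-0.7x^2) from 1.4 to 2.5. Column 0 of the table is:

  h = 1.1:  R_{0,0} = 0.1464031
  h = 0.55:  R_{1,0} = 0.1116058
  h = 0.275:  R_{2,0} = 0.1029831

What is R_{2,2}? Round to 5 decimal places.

0.10012

R_{1,1} = 0.1116058 + (0.1116058 − 0.1464031)/3 = 0.1000067
R_{2,1} = 0.1029831 + (0.1029831 − 0.1116058)/3 = 0.1001089
R_{2,2} = 0.1001089 + (0.1001089 − 0.1000067)/15 = 0.1001157
(Column j=1 coincides with Simpson's rule on the same nodes.)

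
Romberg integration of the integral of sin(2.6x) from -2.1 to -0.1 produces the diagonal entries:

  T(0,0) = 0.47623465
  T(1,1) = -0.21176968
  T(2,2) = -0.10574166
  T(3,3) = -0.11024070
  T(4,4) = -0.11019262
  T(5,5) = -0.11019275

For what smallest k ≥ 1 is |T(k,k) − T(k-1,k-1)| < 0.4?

|T(1,1) − T(0,0)| = 0.68800433 ≥ 0.4
|T(2,2) − T(1,1)| = 0.10602802 < 0.4

k = 2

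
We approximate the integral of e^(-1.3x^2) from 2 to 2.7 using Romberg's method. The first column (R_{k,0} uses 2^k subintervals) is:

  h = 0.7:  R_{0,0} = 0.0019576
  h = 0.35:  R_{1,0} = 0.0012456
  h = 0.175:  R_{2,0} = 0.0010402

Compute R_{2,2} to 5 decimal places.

Richardson extrapolation on the trapezoidal column (denominator 4−1=3):
R_{1,1} = 0.0012456 + (0.0012456 − 0.0019576)/3 = 0.0010083
R_{2,1} = (4·0.0010402 − 0.0012456) / 3 = 0.0009717
R_{2,2} = (16·0.0009717 − 0.0010083) / 15 = 0.0009693
(Column j=1 coincides with Simpson's rule on the same nodes.)

0.00097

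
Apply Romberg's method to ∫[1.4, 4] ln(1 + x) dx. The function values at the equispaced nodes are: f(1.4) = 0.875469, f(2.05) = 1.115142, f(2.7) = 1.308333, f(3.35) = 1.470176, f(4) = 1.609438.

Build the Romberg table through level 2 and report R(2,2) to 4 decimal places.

R(0,0) (trapezoid, 1 panel, h=2.6000): 3.230379
R(1,0) (trapezoid, 2 panels, h=1.3000): 3.316022
R(2,0) (trapezoid, 4 panels, h=0.6500): 3.338468
R(1,1) = 3.316022 + (3.316022 − 3.230379)/3 = 3.344570
R(2,1) = 3.338468 + (3.338468 − 3.316022)/3 = 3.345950
R(2,2) = 3.345950 + (3.345950 − 3.344570)/15 = 3.346042

3.3460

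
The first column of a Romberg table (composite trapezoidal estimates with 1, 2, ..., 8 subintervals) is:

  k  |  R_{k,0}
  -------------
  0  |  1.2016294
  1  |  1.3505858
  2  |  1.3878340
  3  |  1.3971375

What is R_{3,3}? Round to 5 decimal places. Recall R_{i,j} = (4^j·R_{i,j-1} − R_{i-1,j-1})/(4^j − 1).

1.40024

Richardson extrapolation on the trapezoidal column (denominator 4−1=3):
R_{1,1} = (4·1.3505858 − 1.2016294) / 3 = 1.4002379
R_{2,1} = (4·1.3878340 − 1.3505858) / 3 = 1.4002501
R_{3,1} = (4·1.3971375 − 1.3878340) / 3 = 1.4002387
R_{2,2} = 1.4002501 + (1.4002501 − 1.4002379)/15 = 1.4002509
R_{3,2} = 1.4002387 + (1.4002387 − 1.4002501)/15 = 1.4002379
R_{3,3} = (64·1.4002379 − 1.4002509) / 63 = 1.4002377
(Column j=1 coincides with Simpson's rule on the same nodes.)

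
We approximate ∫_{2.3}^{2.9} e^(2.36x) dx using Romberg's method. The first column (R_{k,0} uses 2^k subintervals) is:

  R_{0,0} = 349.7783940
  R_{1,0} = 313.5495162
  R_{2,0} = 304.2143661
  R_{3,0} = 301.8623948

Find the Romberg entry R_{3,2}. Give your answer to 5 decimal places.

Richardson extrapolation on the trapezoidal column (denominator 4−1=3):
R_{2,1} = (4·304.2143661 − 313.5495162) / 3 = 301.1026494
R_{3,1} = 301.8623948 + (301.8623948 − 304.2143661)/3 = 301.0784044
R_{3,2} = 301.0784044 + (301.0784044 − 301.1026494)/15 = 301.0767881

301.07679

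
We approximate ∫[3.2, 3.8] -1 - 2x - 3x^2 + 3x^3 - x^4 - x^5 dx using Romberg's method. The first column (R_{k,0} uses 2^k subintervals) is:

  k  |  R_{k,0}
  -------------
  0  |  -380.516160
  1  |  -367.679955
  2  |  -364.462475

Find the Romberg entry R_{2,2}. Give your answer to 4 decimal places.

Richardson extrapolation on the trapezoidal column (denominator 4−1=3):
R_{1,1} = (4·(-367.679955) − (-380.516160)) / 3 = -363.401220
R_{2,1} = (4·(-364.462475) − (-367.679955)) / 3 = -363.389982
R_{2,2} = -363.389982 + (-363.389982 − (-363.401220))/15 = -363.389233

-363.3892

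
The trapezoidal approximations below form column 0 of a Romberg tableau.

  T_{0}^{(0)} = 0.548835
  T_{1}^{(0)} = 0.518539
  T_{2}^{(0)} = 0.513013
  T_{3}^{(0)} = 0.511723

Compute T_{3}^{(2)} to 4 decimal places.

Richardson extrapolation on the trapezoidal column (denominator 4−1=3):
T_{2}^{(1)} = (4·0.513013 − 0.518539) / 3 = 0.511171
T_{3}^{(1)} = (4·0.511723 − 0.513013) / 3 = 0.511293
T_{3}^{(2)} = 0.511293 + (0.511293 − 0.511171)/15 = 0.511301

0.5113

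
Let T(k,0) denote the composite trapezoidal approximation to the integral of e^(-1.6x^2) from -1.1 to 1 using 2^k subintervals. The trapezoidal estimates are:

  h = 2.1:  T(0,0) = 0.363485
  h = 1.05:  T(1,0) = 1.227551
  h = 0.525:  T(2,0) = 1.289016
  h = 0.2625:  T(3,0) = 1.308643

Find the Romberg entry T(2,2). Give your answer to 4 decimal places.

1.2958

Richardson extrapolation on the trapezoidal column (denominator 4−1=3):
T(1,1) = 1.227551 + (1.227551 − 0.363485)/3 = 1.515573
T(2,1) = (4·1.289016 − 1.227551) / 3 = 1.309504
T(2,2) = 1.309504 + (1.309504 − 1.515573)/15 = 1.295766
(Column j=1 coincides with Simpson's rule on the same nodes.)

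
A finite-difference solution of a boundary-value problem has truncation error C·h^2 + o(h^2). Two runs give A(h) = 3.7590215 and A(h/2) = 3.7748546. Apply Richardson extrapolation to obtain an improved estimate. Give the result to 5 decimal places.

3.78013

The leading error scales as h^2; refining by a factor of 2 reduces it by 2^2 = 4.
Extrapolated value = (4·A(h/2) − A(h)) / (4 − 1)
= (4·3.7748546 − 3.7590215) / 3
= 11.3403969 / 3 = 3.7801323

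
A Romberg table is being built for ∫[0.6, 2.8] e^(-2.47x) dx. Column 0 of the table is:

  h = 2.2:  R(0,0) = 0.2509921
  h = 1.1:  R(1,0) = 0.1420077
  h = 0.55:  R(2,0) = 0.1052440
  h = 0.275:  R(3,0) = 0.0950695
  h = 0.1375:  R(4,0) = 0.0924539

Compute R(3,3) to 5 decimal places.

0.09158

R(1,1) = 0.1420077 + (0.1420077 − 0.2509921)/3 = 0.1056796
R(2,1) = 0.1052440 + (0.1052440 − 0.1420077)/3 = 0.0929894
R(3,1) = 0.0950695 + (0.0950695 − 0.1052440)/3 = 0.0916780
R(2,2) = (16·0.0929894 − 0.1056796) / 15 = 0.0921434
R(3,2) = 0.0916780 + (0.0916780 − 0.0929894)/15 = 0.0915906
R(3,3) = (64·0.0915906 − 0.0921434) / 63 = 0.0915818
(Column j=1 coincides with Simpson's rule on the same nodes.)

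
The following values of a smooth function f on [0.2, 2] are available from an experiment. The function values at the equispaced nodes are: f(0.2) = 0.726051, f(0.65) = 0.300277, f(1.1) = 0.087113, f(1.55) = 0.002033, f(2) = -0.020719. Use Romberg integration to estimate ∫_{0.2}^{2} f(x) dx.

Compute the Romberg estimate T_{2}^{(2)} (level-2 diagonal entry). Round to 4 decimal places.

0.3131

T_{0}^{(0)} (trapezoid, 1 panel, h=1.8000): 0.634799
T_{1}^{(0)} (trapezoid, 2 panels, h=0.9000): 0.395801
T_{2}^{(0)} (trapezoid, 4 panels, h=0.4500): 0.333940
T_{1}^{(1)} = 0.395801 + (0.395801 − 0.634799)/3 = 0.316135
T_{2}^{(1)} = 0.333940 + (0.333940 − 0.395801)/3 = 0.313320
T_{2}^{(2)} = 0.313320 + (0.313320 − 0.316135)/15 = 0.313132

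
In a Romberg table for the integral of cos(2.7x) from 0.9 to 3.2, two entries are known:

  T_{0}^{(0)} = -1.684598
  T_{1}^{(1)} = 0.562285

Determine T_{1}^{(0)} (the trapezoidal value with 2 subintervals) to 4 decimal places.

From T_{1}^{(1)} = (4·T_{1}^{(0)} − T_{0}^{(0)})/3, solve for T_{1}^{(0)}:
4·T_{1}^{(0)} = 3·0.562285 + (-1.684598) = 0.002257
T_{1}^{(0)} = 0.000564

0.0006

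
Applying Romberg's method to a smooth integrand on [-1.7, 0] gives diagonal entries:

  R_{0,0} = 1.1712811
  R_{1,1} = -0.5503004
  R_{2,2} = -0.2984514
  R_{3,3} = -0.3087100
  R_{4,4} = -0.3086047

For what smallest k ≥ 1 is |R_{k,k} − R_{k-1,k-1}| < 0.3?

|R_{1,1} − R_{0,0}| = 1.7215815 ≥ 0.3
|R_{2,2} − R_{1,1}| = 0.2518490 < 0.3

k = 2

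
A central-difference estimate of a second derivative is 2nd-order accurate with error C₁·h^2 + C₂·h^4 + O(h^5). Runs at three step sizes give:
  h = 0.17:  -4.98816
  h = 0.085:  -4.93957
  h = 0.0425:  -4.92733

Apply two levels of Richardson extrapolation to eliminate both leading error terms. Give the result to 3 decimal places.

-4.923

First eliminate the h^2 term (factor 2^2 = 4):
  B₁ = (4·(-4.93957) − (-4.98816))/3 = -4.92337
  B₂ = (4·(-4.92733) − (-4.93957))/3 = -4.92325
Then eliminate the h^4 term (factor 2^4 = 16):
  (16·(-4.92325) − (-4.92337))/15 = -4.92324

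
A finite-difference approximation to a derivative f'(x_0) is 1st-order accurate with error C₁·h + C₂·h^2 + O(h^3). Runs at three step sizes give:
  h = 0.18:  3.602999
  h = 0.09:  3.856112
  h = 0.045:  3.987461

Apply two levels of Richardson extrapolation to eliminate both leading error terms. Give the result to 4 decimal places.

First eliminate the h term (factor 2^1 = 2):
  B₁ = (2·3.856112 − 3.602999)/1 = 4.109225
  B₂ = (2·3.987461 − 3.856112)/1 = 4.118810
Then eliminate the h^2 term (factor 2^2 = 4):
  (4·4.118810 − 4.109225)/3 = 4.122005

4.1220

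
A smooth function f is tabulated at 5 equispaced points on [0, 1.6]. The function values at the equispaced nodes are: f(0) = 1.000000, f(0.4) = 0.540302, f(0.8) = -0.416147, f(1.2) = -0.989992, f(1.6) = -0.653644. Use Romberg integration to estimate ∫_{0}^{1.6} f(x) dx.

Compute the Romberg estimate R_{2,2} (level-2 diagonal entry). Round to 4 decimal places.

-0.3015

R_{0,0} (trapezoid, 1 panel, h=1.6000): 0.277085
R_{1,0} (trapezoid, 2 panels, h=0.8000): -0.194375
R_{2,0} (trapezoid, 4 panels, h=0.4000): -0.277064
R_{1,1} = -0.194375 + (-0.194375 − 0.277085)/3 = -0.351528
R_{2,1} = -0.277064 + (-0.277064 − (-0.194375))/3 = -0.304627
R_{2,2} = -0.304627 + (-0.304627 − (-0.351528))/15 = -0.301500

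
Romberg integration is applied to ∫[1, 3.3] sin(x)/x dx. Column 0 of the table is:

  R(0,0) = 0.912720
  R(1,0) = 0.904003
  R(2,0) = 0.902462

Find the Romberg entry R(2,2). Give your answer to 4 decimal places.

0.9020

Richardson extrapolation on the trapezoidal column (denominator 4−1=3):
R(1,1) = (4·0.904003 − 0.912720) / 3 = 0.901097
R(2,1) = 0.902462 + (0.902462 − 0.904003)/3 = 0.901948
R(2,2) = (16·0.901948 − 0.901097) / 15 = 0.902005
(Column j=1 coincides with Simpson's rule on the same nodes.)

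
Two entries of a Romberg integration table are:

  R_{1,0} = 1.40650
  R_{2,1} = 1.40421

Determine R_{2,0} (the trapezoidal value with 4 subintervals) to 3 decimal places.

1.405

From R_{2,1} = (4·R_{2,0} − R_{1,0})/3, solve for R_{2,0}:
4·R_{2,0} = 3·1.40421 + 1.40650 = 5.61913
R_{2,0} = 1.40478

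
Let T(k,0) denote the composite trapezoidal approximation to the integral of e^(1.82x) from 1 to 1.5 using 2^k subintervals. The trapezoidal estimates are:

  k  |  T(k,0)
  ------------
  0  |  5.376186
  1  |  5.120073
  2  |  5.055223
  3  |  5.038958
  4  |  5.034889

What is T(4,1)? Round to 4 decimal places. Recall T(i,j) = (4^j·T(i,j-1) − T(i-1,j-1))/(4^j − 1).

T(4,1) = (4·5.034889 − 5.038958) / 3 = 5.033533

5.0335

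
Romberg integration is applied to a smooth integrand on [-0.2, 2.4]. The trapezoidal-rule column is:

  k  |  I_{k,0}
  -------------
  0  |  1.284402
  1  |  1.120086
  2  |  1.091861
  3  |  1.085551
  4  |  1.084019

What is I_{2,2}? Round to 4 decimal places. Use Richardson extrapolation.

I_{1,1} = (4·1.120086 − 1.284402) / 3 = 1.065314
I_{2,1} = (4·1.091861 − 1.120086) / 3 = 1.082453
I_{2,2} = 1.082453 + (1.082453 − 1.065314)/15 = 1.083596

1.0836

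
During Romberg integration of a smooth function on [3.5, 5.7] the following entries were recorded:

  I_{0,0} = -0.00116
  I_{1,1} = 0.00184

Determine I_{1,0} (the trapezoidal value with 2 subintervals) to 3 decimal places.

From I_{1,1} = (4·I_{1,0} − I_{0,0})/3, solve for I_{1,0}:
4·I_{1,0} = 3·0.00184 + (-0.00116) = 0.00436
I_{1,0} = 0.00109

0.001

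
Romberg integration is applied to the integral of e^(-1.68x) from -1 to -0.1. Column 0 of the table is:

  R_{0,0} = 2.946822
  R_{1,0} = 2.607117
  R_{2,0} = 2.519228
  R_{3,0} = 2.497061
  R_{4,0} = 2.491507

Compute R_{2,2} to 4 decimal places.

2.4897

R_{1,1} = (4·2.607117 − 2.946822) / 3 = 2.493882
R_{2,1} = 2.519228 + (2.519228 − 2.607117)/3 = 2.489932
R_{2,2} = 2.489932 + (2.489932 − 2.493882)/15 = 2.489669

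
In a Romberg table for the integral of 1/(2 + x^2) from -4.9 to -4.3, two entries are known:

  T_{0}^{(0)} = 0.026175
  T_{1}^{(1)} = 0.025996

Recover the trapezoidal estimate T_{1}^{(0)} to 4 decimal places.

0.0260

From T_{1}^{(1)} = (4·T_{1}^{(0)} − T_{0}^{(0)})/3, solve for T_{1}^{(0)}:
4·T_{1}^{(0)} = 3·0.025996 + 0.026175 = 0.104163
T_{1}^{(0)} = 0.026041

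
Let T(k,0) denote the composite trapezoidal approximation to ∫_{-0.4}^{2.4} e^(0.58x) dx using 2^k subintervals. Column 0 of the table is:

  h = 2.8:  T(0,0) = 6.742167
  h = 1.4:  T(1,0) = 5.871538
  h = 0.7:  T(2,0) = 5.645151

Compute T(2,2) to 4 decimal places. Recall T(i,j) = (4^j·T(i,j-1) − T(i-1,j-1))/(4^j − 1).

5.5689

Richardson extrapolation on the trapezoidal column (denominator 4−1=3):
T(1,1) = (4·5.871538 − 6.742167) / 3 = 5.581328
T(2,1) = 5.645151 + (5.645151 − 5.871538)/3 = 5.569689
T(2,2) = 5.569689 + (5.569689 − 5.581328)/15 = 5.568913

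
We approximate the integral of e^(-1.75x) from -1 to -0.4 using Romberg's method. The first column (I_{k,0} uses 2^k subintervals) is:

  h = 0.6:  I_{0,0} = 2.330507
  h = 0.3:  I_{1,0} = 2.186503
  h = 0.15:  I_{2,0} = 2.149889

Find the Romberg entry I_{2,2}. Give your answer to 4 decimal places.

Richardson extrapolation on the trapezoidal column (denominator 4−1=3):
I_{1,1} = 2.186503 + (2.186503 − 2.330507)/3 = 2.138502
I_{2,1} = (4·2.149889 − 2.186503) / 3 = 2.137684
I_{2,2} = (16·2.137684 − 2.138502) / 15 = 2.137629

2.1376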